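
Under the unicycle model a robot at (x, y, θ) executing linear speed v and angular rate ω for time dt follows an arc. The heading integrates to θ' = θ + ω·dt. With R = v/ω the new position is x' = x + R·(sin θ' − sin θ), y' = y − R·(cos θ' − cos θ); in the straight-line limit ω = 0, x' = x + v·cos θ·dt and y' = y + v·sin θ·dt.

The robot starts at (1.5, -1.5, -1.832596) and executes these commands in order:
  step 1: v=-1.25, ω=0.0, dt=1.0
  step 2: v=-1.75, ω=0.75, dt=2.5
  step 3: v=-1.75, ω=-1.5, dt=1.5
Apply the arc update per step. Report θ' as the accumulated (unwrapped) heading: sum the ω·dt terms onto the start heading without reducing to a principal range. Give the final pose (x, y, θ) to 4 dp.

step 1: θ'=-1.8326 (straight) → pose (1.8235, -0.2926, -1.8326)
step 2: θ'=0.0424 (R=-2.3333) → pose (-0.5292, 2.6426, 0.0424)
step 3: θ'=-2.2076 (R=1.1667) → pose (-1.5167, 4.5019, -2.2076)

(-1.5167, 4.5019, -2.2076)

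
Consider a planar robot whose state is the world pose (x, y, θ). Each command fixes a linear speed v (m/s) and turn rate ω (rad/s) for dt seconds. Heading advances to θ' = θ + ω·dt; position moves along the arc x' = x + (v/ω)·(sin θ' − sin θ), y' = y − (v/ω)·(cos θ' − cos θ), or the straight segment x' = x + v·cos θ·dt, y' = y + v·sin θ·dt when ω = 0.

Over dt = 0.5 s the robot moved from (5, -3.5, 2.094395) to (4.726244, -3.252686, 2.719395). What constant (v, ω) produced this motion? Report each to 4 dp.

v = 0.7500, ω = 1.2500

Δθ = 2.719395 − 2.094395 = 0.625000
ω = Δθ/dt = 0.625000/0.5 = 1.2500
R = Δx/(sin θ' − sin θ) = 0.6000
v = R·ω = 0.6000·1.2500 = 0.7500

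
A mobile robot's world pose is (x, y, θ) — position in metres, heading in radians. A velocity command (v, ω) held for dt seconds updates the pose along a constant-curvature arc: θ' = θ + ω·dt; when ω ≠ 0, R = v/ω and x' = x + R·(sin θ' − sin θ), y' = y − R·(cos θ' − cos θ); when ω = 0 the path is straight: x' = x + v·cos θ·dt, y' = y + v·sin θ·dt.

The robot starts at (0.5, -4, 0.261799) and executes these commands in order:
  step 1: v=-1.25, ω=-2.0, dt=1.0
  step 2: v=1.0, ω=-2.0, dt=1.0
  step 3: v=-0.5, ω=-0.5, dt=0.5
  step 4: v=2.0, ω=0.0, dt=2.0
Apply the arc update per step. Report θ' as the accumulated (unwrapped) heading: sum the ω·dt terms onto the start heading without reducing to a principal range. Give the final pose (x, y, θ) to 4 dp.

(-3.5149, -0.7910, -3.9882)

step 1: θ'=-1.7382 (R=0.6250) → pose (-0.2780, -3.2922, -1.7382)
step 2: θ'=-3.7382 (R=-0.5000) → pose (-1.0520, -3.6225, -3.7382)
step 3: θ'=-3.9882 (R=1.0000) → pose (-0.8648, -3.7872, -3.9882)
step 4: θ'=-3.9882 (straight) → pose (-3.5149, -0.7910, -3.9882)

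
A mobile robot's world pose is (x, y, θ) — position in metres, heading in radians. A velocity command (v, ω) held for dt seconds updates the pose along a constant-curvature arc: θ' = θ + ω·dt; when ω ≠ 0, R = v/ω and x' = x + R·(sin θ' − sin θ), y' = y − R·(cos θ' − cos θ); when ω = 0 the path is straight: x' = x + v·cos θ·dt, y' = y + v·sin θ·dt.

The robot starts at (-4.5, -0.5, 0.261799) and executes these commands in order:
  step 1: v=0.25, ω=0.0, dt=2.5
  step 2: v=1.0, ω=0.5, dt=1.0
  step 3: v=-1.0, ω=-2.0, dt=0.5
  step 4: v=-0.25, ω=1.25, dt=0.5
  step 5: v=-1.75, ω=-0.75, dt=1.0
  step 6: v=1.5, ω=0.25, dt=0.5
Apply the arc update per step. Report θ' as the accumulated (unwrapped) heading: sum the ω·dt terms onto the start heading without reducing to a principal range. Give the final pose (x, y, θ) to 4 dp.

(-4.6125, -0.2290, -0.2382)

step 1: θ'=0.2618 (straight) → pose (-3.8963, -0.3382, 0.2618)
step 2: θ'=0.7618 (R=2.0000) → pose (-3.0335, 0.1464, 0.7618)
step 3: θ'=-0.2382 (R=0.5000) → pose (-3.4966, 0.0223, -0.2382)
step 4: θ'=0.3868 (R=-0.2000) → pose (-3.6192, 0.0132, 0.3868)
step 5: θ'=-0.3632 (R=2.3333) → pose (-5.3284, -0.0070, -0.3632)
step 6: θ'=-0.2382 (R=6.0000) → pose (-4.6125, -0.2290, -0.2382)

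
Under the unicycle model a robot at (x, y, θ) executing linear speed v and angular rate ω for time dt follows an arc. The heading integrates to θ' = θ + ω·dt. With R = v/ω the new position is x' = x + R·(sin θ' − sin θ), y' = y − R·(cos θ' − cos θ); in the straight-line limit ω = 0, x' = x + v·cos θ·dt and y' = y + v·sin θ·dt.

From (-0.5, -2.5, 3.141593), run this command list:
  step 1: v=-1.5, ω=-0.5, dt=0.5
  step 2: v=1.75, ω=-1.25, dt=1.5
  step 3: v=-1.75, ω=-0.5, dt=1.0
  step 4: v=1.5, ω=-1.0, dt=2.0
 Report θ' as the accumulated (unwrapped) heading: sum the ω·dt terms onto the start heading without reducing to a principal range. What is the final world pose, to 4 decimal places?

(0.3859, -2.8747, -1.4834)

step 1: θ'=2.8916 (R=3.0000) → pose (0.2422, -2.5933, 2.8916)
step 2: θ'=1.0166 (R=-1.4000) → pose (-0.6019, -0.5000, 1.0166)
step 3: θ'=0.5166 (R=3.5000) → pose (-1.8493, -1.7014, 0.5166)
step 4: θ'=-1.4834 (R=-1.5000) → pose (0.3859, -2.8747, -1.4834)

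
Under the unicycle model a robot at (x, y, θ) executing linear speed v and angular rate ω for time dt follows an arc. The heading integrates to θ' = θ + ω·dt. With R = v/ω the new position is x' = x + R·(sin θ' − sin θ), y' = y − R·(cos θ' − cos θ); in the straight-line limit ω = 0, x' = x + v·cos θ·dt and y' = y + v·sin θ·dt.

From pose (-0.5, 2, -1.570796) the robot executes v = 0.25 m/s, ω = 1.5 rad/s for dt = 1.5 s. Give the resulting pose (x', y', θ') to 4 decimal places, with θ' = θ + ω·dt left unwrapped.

(-0.2286, 1.8703, 0.6792)

θ' = -1.5708 + 1.5·1.5 = 0.6792
R = v/ω = 0.25/1.5 = 0.1667
x' = -0.5 + 0.1667·(sin 0.6792 − sin -1.5708) = -0.2286
y' = 2 − 0.1667·(cos 0.6792 − cos -1.5708) = 1.8703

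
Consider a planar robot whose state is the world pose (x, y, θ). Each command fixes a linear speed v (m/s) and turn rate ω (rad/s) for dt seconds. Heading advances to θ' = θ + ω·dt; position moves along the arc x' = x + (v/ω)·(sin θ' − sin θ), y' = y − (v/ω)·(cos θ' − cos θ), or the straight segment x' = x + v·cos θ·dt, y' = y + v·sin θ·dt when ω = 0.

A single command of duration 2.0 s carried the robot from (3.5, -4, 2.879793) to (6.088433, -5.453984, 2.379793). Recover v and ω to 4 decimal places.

v = -1.5000, ω = -0.2500

Δθ = 2.379793 − 2.879793 = -0.500000
ω = Δθ/dt = -0.500000/2.0 = -0.2500
R = Δx/(sin θ' − sin θ) = 6.0000
v = R·ω = 6.0000·-0.2500 = -1.5000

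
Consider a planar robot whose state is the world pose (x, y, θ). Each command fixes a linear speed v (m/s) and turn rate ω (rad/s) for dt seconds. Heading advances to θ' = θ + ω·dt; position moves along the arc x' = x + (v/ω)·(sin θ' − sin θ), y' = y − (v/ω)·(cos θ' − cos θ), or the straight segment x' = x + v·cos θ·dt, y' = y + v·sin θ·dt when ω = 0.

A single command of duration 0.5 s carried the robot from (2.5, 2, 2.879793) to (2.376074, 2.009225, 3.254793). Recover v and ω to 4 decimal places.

Δθ = 3.254793 − 2.879793 = 0.375000
ω = Δθ/dt = 0.375000/0.5 = 0.7500
R = Δx/(sin θ' − sin θ) = 0.3333
v = R·ω = 0.3333·0.7500 = 0.2500

v = 0.2500, ω = 0.7500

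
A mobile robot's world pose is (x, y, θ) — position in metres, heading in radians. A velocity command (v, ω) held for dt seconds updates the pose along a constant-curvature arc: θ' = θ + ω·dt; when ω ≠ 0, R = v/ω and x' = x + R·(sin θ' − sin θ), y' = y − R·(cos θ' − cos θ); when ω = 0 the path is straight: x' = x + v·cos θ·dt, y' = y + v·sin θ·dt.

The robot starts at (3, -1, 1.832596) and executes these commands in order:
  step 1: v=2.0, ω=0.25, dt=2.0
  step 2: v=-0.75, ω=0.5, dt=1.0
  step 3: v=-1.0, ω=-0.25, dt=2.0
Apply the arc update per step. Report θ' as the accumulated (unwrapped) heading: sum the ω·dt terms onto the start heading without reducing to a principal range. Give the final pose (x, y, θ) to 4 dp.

(3.3686, 1.0080, 2.3326)

step 1: θ'=2.3326 (R=8.0000) → pose (1.0614, 2.4512, 2.3326)
step 2: θ'=2.8326 (R=-1.5000) → pose (1.6906, 2.0576, 2.8326)
step 3: θ'=2.3326 (R=4.0000) → pose (3.3686, 1.0080, 2.3326)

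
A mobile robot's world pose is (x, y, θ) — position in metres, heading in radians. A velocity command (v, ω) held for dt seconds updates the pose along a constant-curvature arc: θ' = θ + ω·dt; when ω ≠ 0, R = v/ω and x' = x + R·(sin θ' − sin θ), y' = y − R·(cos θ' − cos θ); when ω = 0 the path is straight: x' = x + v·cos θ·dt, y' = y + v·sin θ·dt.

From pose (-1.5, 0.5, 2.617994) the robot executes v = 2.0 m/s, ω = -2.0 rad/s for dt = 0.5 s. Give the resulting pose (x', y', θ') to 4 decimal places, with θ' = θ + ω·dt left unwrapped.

(-1.9989, 1.3188, 1.6180)

θ' = 2.6180 + -2.0·0.5 = 1.6180
R = v/ω = 2.0/-2.0 = -1.0000
x' = -1.5 + -1.0000·(sin 1.6180 − sin 2.6180) = -1.9989
y' = 0.5 − -1.0000·(cos 1.6180 − cos 2.6180) = 1.3188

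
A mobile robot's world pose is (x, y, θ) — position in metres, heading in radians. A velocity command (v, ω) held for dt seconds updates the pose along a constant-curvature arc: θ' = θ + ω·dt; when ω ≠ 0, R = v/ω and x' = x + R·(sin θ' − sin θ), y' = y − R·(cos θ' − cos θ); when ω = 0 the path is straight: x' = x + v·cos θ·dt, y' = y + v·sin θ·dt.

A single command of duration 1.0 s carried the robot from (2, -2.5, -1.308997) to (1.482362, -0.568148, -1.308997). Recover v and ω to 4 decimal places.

v = -2.0000, ω = 0.0000

Δθ = -1.308997 − -1.308997 = 0.000000
ω = Δθ/dt = 0.000000/1.0 = 0.0000
ω = 0 → v = (Δx·cos θ + Δy·sin θ)/dt = -2.0000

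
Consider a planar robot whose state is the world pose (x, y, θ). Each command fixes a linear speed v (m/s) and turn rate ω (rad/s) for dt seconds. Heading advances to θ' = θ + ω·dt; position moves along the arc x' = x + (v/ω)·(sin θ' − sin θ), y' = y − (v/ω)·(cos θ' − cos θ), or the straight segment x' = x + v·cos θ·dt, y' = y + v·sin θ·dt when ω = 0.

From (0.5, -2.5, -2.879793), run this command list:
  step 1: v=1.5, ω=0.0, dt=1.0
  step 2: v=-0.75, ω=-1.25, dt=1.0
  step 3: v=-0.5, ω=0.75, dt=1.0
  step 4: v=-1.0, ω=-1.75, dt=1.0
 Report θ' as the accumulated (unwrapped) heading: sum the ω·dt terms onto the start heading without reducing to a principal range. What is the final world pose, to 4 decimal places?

(0.4944, -4.2057, -5.1298)

step 1: θ'=-2.8798 (straight) → pose (-0.9489, -2.8882, -2.8798)
step 2: θ'=-4.1298 (R=0.6000) → pose (-0.2926, -3.1377, -4.1298)
step 3: θ'=-3.3798 (R=-0.6667) → pose (0.1068, -3.4187, -3.3798)
step 4: θ'=-5.1298 (R=0.5714) → pose (0.4944, -4.2057, -5.1298)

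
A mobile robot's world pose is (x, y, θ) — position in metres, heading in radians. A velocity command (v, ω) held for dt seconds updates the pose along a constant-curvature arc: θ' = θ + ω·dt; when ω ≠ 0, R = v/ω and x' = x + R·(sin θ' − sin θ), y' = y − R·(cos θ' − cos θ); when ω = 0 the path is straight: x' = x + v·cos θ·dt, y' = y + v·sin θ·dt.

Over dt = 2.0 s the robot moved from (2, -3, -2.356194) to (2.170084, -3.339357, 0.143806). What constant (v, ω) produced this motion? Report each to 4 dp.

v = 0.2500, ω = 1.2500

Δθ = 0.143806 − -2.356194 = 2.500000
ω = Δθ/dt = 2.500000/2.0 = 1.2500
R = −Δy/(cos θ' − cos θ) = 0.2000
v = R·ω = 0.2000·1.2500 = 0.2500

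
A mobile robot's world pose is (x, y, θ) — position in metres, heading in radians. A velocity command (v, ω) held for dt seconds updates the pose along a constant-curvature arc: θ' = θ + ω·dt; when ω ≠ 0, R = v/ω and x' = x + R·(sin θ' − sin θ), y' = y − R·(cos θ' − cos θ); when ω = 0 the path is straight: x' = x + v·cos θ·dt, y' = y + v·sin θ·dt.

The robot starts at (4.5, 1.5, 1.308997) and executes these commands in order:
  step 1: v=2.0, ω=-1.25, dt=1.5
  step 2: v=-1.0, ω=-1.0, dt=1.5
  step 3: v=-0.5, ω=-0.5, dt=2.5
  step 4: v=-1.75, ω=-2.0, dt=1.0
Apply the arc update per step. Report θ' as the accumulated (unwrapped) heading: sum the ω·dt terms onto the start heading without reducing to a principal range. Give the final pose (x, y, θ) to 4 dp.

step 1: θ'=-0.5660 (R=-1.6000) → pose (6.9035, 2.4364, -0.5660)
step 2: θ'=-2.0660 (R=1.0000) → pose (6.5599, 3.7556, -2.0660)
step 3: θ'=-3.3160 (R=1.0000) → pose (7.6133, 4.2653, -3.3160)
step 4: θ'=-5.3160 (R=0.8750) → pose (8.1818, 2.9069, -5.3160)

(8.1818, 2.9069, -5.3160)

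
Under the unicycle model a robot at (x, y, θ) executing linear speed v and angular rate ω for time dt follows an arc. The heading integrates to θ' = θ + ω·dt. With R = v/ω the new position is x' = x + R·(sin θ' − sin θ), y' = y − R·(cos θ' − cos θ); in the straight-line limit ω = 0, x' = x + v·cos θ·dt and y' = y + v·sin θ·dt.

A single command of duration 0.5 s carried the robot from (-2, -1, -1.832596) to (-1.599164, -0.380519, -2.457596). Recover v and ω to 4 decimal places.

Δθ = -2.457596 − -1.832596 = -0.625000
ω = Δθ/dt = -0.625000/0.5 = -1.2500
R = −Δy/(cos θ' − cos θ) = 1.2000
v = R·ω = 1.2000·-1.2500 = -1.5000

v = -1.5000, ω = -1.2500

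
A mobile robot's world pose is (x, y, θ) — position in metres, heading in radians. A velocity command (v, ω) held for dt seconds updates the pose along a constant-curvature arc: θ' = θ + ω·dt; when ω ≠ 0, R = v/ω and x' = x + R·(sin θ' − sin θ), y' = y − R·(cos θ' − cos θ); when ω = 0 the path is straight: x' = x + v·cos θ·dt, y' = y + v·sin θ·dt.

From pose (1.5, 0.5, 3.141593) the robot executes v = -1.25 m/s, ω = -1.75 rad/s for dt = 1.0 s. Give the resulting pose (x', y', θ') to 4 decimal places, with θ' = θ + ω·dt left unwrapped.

(2.2028, -0.3416, 1.3916)

θ' = 3.1416 + -1.75·1.0 = 1.3916
R = v/ω = -1.25/-1.75 = 0.7143
x' = 1.5 + 0.7143·(sin 1.3916 − sin 3.1416) = 2.2028
y' = 0.5 − 0.7143·(cos 1.3916 − cos 3.1416) = -0.3416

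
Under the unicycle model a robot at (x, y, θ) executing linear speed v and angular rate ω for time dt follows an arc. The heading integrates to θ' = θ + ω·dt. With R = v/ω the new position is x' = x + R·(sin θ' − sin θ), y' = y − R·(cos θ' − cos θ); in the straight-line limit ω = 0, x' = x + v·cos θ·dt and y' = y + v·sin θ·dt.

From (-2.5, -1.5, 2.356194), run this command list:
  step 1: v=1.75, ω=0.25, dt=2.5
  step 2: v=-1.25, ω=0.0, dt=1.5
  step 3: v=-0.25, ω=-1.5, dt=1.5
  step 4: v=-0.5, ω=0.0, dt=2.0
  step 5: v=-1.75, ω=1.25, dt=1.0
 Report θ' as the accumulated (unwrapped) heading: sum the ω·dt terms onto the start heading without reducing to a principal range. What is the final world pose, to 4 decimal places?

step 1: θ'=2.9812 (R=7.0000) → pose (-6.3318, 0.4604, 2.9812)
step 2: θ'=2.9812 (straight) → pose (-4.4808, 0.1609, 2.9812)
step 3: θ'=0.7312 (R=0.1667) → pose (-4.3962, -0.1276, 0.7312)
step 4: θ'=0.7312 (straight) → pose (-5.1405, -0.7954, 0.7312)
step 5: θ'=1.9812 (R=-1.4000) → pose (-5.4894, -2.3961, 1.9812)

(-5.4894, -2.3961, 1.9812)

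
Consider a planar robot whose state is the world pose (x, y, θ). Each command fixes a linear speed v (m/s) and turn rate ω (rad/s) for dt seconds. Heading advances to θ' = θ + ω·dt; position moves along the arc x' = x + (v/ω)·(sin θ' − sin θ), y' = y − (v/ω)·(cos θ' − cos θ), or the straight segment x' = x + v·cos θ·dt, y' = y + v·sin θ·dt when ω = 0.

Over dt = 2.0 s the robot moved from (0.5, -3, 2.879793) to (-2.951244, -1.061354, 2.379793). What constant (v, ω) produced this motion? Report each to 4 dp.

v = 2.0000, ω = -0.2500

Δθ = 2.379793 − 2.879793 = -0.500000
ω = Δθ/dt = -0.500000/2.0 = -0.2500
R = Δx/(sin θ' − sin θ) = -8.0000
v = R·ω = -8.0000·-0.2500 = 2.0000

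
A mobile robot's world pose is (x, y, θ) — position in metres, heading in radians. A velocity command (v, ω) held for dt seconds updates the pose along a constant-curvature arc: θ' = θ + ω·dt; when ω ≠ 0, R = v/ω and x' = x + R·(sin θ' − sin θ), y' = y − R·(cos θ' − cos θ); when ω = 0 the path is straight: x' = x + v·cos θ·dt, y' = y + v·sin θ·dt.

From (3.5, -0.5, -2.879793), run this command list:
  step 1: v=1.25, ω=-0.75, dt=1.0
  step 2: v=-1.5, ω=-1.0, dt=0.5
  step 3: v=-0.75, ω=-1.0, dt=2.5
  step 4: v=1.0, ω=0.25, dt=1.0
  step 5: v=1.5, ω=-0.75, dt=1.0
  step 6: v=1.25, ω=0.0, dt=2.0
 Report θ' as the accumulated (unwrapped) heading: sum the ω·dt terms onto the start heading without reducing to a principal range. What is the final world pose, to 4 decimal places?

(5.8893, -4.7370, -7.1298)

step 1: θ'=-3.6298 (R=-1.6667) → pose (2.2869, -0.3621, -3.6298)
step 2: θ'=-4.1298 (R=1.5000) → pose (2.8359, -0.8616, -4.1298)
step 3: θ'=-6.6298 (R=0.7500) → pose (1.9548, -1.9796, -6.6298)
step 4: θ'=-6.3798 (R=4.0000) → pose (2.9279, -2.1988, -6.3798)
step 5: θ'=-7.1298 (R=-2.0000) → pose (4.2330, -2.8645, -7.1298)
step 6: θ'=-7.1298 (straight) → pose (5.8893, -4.7370, -7.1298)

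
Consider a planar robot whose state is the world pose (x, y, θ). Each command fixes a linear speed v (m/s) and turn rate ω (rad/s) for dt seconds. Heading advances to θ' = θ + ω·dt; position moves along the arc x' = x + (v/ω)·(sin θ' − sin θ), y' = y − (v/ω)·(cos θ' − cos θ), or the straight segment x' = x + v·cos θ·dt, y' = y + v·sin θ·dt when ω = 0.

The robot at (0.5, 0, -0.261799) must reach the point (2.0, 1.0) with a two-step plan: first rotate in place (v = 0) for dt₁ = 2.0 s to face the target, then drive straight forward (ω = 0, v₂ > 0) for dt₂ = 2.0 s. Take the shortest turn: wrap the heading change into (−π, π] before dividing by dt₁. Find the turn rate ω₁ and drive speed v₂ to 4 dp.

ω₁ = 0.4249, v₂ = 0.9014

heading to target = atan2(1−0, 2−0.5) = 0.5880
Δθ = wrap(0.5880 − -0.2618) = 0.8498; ω₁ = Δθ/dt₁ = 0.4249
distance = √((2−0.5)² + (1−0)²) = 1.8028; v₂ = distance/dt₂ = 0.9014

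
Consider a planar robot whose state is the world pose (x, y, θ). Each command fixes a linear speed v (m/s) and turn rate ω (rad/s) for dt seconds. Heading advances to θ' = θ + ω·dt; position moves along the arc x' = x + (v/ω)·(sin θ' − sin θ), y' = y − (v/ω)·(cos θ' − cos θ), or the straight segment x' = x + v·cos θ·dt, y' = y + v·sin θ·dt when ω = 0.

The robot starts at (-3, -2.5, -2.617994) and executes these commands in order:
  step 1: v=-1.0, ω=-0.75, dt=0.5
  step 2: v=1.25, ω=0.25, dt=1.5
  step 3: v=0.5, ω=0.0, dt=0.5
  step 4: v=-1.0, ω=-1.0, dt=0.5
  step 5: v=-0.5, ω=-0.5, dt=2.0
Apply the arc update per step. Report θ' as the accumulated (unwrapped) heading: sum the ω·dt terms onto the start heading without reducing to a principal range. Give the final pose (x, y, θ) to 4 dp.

step 1: θ'=-2.9930 (R=1.3333) → pose (-2.5307, -2.3361, -2.9930)
step 2: θ'=-2.6180 (R=5.0000) → pose (-4.2905, -2.9508, -2.6180)
step 3: θ'=-2.6180 (straight) → pose (-4.5070, -3.0758, -2.6180)
step 4: θ'=-3.1180 (R=1.0000) → pose (-4.0306, -2.9421, -3.1180)
step 5: θ'=-4.1180 (R=1.0000) → pose (-3.1785, -3.3818, -4.1180)

(-3.1785, -3.3818, -4.1180)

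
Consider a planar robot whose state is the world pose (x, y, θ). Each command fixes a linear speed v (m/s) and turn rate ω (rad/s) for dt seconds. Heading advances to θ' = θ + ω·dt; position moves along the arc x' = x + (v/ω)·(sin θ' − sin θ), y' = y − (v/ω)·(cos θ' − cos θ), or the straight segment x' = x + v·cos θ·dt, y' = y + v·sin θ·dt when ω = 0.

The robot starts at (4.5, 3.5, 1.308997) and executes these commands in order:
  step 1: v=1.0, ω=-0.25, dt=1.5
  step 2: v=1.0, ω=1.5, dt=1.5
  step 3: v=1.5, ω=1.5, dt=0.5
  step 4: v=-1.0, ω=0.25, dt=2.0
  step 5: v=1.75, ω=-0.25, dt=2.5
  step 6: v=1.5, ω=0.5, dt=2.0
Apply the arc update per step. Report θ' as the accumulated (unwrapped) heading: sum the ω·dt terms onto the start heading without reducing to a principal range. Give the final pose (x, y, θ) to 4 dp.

(1.3846, 1.0980, 4.8090)

step 1: θ'=0.9340 (R=-4.0000) → pose (5.1477, 4.8432, 0.9340)
step 2: θ'=3.1840 (R=0.6667) → pose (4.5834, 5.9057, 3.1840)
step 3: θ'=3.9340 (R=1.0000) → pose (3.9138, 5.6087, 3.9340)
step 4: θ'=4.4340 (R=-4.0000) → pose (4.9116, 7.3180, 4.4340)
step 5: θ'=3.8090 (R=-7.0000) → pose (2.5138, 3.7437, 3.8090)
step 6: θ'=4.8090 (R=3.0000) → pose (1.3846, 1.0980, 4.8090)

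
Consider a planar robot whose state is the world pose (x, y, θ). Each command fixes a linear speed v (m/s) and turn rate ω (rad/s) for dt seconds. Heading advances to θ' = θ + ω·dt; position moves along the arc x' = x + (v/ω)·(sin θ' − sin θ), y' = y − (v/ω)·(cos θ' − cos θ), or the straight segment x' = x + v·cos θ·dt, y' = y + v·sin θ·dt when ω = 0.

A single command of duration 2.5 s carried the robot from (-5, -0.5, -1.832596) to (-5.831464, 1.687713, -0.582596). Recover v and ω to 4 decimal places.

v = -1.0000, ω = 0.5000

Δθ = -0.582596 − -1.832596 = 1.250000
ω = Δθ/dt = 1.250000/2.5 = 0.5000
R = −Δy/(cos θ' − cos θ) = -2.0000
v = R·ω = -2.0000·0.5000 = -1.0000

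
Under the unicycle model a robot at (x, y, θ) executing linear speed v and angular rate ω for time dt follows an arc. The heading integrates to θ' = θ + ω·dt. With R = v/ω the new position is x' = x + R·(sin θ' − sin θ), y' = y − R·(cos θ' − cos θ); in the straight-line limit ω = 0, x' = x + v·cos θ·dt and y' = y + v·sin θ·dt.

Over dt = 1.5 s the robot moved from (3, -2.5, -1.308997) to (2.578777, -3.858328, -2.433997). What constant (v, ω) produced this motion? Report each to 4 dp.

Δθ = -2.433997 − -1.308997 = -1.125000
ω = Δθ/dt = -1.125000/1.5 = -0.7500
R = −Δy/(cos θ' − cos θ) = -1.3333
v = R·ω = -1.3333·-0.7500 = 1.0000

v = 1.0000, ω = -0.7500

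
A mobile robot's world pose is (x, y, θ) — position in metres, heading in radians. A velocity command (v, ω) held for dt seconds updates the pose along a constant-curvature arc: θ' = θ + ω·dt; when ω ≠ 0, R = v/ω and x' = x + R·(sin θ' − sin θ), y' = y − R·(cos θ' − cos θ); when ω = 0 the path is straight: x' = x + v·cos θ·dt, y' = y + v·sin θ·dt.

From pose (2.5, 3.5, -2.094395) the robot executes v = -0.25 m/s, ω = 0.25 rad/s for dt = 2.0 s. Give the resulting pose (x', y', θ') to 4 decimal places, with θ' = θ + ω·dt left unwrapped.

θ' = -2.0944 + 0.25·2.0 = -1.5944
R = v/ω = -0.25/0.25 = -1.0000
x' = 2.5 + -1.0000·(sin -1.5944 − sin -2.0944) = 2.6337
y' = 3.5 − -1.0000·(cos -1.5944 − cos -2.0944) = 3.9764

(2.6337, 3.9764, -1.5944)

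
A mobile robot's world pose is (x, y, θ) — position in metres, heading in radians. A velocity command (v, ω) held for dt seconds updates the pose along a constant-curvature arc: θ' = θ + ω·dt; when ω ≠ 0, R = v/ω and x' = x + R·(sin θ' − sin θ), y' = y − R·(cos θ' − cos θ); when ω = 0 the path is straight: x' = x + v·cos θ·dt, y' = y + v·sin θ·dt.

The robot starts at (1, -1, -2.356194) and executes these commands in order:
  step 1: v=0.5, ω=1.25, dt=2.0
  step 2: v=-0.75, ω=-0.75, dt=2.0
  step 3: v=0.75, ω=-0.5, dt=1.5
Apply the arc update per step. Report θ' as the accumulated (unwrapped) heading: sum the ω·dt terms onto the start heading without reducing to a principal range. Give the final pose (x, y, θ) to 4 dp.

(0.0443, -1.9867, -2.1062)

step 1: θ'=0.1438 (R=0.4000) → pose (1.3402, -1.6787, 0.1438)
step 2: θ'=-1.3562 (R=1.0000) → pose (0.2198, -0.9020, -1.3562)
step 3: θ'=-2.1062 (R=-1.5000) → pose (0.0443, -1.9867, -2.1062)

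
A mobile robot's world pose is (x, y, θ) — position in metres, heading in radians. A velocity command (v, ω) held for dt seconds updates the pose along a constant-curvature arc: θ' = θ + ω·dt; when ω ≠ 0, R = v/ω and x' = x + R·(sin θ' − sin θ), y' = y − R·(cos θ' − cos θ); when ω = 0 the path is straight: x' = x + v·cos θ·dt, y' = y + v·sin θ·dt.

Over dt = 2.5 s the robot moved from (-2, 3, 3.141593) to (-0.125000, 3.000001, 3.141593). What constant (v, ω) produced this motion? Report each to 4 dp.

Δθ = 3.141593 − 3.141593 = 0.000000
ω = Δθ/dt = 0.000000/2.5 = 0.0000
ω = 0 → v = (Δx·cos θ + Δy·sin θ)/dt = -0.7500

v = -0.7500, ω = 0.0000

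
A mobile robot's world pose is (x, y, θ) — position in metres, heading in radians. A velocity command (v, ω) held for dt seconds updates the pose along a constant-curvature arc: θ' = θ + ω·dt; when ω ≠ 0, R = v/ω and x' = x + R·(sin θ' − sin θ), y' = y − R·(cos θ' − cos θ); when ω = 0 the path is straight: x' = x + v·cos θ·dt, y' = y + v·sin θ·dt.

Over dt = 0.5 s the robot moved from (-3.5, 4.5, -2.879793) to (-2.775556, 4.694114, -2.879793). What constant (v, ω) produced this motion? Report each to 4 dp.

Δθ = -2.879793 − -2.879793 = 0.000000
ω = Δθ/dt = 0.000000/0.5 = 0.0000
ω = 0 → v = (Δx·cos θ + Δy·sin θ)/dt = -1.5000

v = -1.5000, ω = 0.0000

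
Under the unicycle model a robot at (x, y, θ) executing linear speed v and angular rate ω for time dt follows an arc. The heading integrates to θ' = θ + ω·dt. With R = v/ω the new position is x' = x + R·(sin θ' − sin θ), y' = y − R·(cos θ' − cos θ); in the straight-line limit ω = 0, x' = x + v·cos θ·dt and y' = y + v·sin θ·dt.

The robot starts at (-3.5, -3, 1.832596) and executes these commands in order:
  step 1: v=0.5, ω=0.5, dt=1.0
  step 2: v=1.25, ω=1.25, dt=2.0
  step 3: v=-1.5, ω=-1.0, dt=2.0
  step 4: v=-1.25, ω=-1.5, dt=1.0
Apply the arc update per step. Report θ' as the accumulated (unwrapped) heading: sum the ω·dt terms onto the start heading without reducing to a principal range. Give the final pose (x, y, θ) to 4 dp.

step 1: θ'=2.3326 (R=1.0000) → pose (-3.7423, -2.5686, 2.3326)
step 2: θ'=4.8326 (R=1.0000) → pose (-5.4587, -3.3787, 4.8326)
step 3: θ'=2.8326 (R=1.5000) → pose (-3.5134, -1.7699, 2.8326)
step 4: θ'=1.3326 (R=0.8333) → pose (-2.9570, -2.7604, 1.3326)

(-2.9570, -2.7604, 1.3326)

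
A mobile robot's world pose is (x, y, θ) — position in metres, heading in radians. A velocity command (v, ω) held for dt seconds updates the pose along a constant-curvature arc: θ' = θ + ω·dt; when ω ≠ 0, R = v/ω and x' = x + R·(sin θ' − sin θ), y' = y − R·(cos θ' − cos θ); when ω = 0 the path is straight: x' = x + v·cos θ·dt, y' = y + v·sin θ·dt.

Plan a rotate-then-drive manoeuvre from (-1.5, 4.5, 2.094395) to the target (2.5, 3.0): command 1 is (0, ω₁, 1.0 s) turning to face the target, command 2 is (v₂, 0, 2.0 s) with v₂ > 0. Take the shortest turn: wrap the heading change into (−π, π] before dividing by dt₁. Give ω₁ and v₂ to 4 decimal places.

heading to target = atan2(3−4.5, 2.5−-1.5) = -0.3588
Δθ = wrap(-0.3588 − 2.0944) = -2.4532; ω₁ = Δθ/dt₁ = -2.4532
distance = √((2.5−-1.5)² + (3−4.5)²) = 4.2720; v₂ = distance/dt₂ = 2.1360

ω₁ = -2.4532, v₂ = 2.1360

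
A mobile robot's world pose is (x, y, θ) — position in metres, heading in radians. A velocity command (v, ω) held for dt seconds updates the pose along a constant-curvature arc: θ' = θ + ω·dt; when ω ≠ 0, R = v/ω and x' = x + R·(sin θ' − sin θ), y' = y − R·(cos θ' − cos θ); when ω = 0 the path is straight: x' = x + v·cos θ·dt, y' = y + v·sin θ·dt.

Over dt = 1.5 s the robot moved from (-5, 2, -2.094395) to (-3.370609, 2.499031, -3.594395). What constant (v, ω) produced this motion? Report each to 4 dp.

v = -1.2500, ω = -1.0000

Δθ = -3.594395 − -2.094395 = -1.500000
ω = Δθ/dt = -1.500000/1.5 = -1.0000
R = Δx/(sin θ' − sin θ) = 1.2500
v = R·ω = 1.2500·-1.0000 = -1.2500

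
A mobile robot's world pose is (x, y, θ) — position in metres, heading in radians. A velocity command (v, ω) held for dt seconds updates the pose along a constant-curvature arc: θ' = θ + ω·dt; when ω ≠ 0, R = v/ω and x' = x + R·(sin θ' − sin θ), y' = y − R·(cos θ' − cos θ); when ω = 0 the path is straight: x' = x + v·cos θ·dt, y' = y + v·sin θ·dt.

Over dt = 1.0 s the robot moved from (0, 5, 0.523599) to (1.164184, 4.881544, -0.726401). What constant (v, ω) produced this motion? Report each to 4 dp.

v = 1.2500, ω = -1.2500

Δθ = -0.726401 − 0.523599 = -1.250000
ω = Δθ/dt = -1.250000/1.0 = -1.2500
R = Δx/(sin θ' − sin θ) = -1.0000
v = R·ω = -1.0000·-1.2500 = 1.2500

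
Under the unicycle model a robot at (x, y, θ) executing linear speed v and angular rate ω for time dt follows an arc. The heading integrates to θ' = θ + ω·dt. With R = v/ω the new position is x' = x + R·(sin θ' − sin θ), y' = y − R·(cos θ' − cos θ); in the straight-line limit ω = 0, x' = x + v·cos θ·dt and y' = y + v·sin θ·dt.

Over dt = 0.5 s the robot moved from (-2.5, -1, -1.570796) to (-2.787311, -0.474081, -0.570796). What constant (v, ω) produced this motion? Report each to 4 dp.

Δθ = -0.570796 − -1.570796 = 1.000000
ω = Δθ/dt = 1.000000/0.5 = 2.0000
R = −Δy/(cos θ' − cos θ) = -0.6250
v = R·ω = -0.6250·2.0000 = -1.2500

v = -1.2500, ω = 2.0000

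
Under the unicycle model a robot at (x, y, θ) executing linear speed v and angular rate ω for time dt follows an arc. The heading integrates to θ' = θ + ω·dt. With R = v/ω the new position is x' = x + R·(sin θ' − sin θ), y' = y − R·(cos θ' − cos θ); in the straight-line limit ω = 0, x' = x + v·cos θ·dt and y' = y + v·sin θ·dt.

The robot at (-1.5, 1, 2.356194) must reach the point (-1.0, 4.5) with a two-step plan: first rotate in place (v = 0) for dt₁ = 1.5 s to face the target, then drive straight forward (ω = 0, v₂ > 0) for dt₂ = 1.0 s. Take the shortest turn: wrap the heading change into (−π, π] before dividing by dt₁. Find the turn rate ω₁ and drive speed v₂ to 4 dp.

heading to target = atan2(4.5−1, -1−-1.5) = 1.4289
Δθ = wrap(1.4289 − 2.3562) = -0.9273; ω₁ = Δθ/dt₁ = -0.6182
distance = √((-1−-1.5)² + (4.5−1)²) = 3.5355; v₂ = distance/dt₂ = 3.5355

ω₁ = -0.6182, v₂ = 3.5355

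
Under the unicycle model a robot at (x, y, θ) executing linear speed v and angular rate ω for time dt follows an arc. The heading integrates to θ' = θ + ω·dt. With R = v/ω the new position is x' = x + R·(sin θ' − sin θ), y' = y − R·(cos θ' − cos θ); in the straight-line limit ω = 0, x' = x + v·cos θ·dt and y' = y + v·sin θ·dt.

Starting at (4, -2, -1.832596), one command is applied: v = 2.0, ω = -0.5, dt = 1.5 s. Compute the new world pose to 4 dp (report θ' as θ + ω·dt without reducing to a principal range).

(2.2576, -4.3559, -2.5826)

θ' = -1.8326 + -0.5·1.5 = -2.5826
R = v/ω = 2.0/-0.5 = -4.0000
x' = 4 + -4.0000·(sin -2.5826 − sin -1.8326) = 2.2576
y' = -2 − -4.0000·(cos -2.5826 − cos -1.8326) = -4.3559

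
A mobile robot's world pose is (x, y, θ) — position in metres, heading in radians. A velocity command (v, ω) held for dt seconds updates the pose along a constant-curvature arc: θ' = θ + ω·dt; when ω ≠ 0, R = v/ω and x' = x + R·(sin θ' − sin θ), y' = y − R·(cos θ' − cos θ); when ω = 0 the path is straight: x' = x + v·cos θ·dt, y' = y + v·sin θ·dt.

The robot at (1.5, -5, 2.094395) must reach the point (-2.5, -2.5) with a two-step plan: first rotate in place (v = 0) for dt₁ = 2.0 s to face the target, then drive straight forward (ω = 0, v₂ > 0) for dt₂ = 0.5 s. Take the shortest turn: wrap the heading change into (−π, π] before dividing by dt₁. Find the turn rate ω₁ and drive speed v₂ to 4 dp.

ω₁ = 0.2443, v₂ = 9.4340

heading to target = atan2(-2.5−-5, -2.5−1.5) = 2.5830
Δθ = wrap(2.5830 − 2.0944) = 0.4886; ω₁ = Δθ/dt₁ = 0.2443
distance = √((-2.5−1.5)² + (-2.5−-5)²) = 4.7170; v₂ = distance/dt₂ = 9.4340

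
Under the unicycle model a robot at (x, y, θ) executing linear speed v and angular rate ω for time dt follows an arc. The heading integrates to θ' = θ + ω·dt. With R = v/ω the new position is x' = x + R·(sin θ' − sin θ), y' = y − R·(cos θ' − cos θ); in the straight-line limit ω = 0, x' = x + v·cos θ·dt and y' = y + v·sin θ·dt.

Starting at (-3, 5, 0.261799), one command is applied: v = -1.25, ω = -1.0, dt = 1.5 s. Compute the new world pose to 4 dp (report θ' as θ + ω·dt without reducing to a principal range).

θ' = 0.2618 + -1.0·1.5 = -1.2382
R = v/ω = -1.25/-1.0 = 1.2500
x' = -3 + 1.2500·(sin -1.2382 − sin 0.2618) = -4.5050
y' = 5 − 1.2500·(cos -1.2382 − cos 0.2618) = 5.7993

(-4.5050, 5.7993, -1.2382)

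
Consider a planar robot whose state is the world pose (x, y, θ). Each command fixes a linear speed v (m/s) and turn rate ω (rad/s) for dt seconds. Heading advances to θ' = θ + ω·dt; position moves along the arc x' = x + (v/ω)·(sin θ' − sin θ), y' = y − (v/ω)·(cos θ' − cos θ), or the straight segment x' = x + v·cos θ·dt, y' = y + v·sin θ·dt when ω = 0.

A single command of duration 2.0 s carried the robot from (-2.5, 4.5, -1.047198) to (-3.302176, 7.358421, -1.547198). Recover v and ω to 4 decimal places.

Δθ = -1.547198 − -1.047198 = -0.500000
ω = Δθ/dt = -0.500000/2.0 = -0.2500
R = −Δy/(cos θ' − cos θ) = 6.0000
v = R·ω = 6.0000·-0.2500 = -1.5000

v = -1.5000, ω = -0.2500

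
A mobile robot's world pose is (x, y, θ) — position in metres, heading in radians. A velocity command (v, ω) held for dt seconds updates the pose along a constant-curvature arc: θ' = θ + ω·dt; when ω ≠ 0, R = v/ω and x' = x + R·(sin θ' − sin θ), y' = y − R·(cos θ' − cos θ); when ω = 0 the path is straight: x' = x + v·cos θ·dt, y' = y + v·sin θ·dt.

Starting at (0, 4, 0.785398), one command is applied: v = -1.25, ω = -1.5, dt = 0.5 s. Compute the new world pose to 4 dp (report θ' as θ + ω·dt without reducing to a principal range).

θ' = 0.7854 + -1.5·0.5 = 0.0354
R = v/ω = -1.25/-1.5 = 0.8333
x' = 0 + 0.8333·(sin 0.0354 − sin 0.7854) = -0.5598
y' = 4 − 0.8333·(cos 0.0354 − cos 0.7854) = 3.7564

(-0.5598, 3.7564, 0.0354)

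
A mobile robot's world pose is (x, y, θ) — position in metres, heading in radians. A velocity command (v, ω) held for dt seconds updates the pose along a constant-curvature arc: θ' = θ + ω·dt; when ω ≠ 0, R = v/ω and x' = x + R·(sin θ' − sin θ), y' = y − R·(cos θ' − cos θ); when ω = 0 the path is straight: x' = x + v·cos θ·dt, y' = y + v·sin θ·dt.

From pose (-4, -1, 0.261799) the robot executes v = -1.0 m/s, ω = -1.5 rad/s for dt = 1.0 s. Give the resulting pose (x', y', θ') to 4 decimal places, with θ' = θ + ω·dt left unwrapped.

(-4.8027, -0.5737, -1.2382)

θ' = 0.2618 + -1.5·1.0 = -1.2382
R = v/ω = -1.0/-1.5 = 0.6667
x' = -4 + 0.6667·(sin -1.2382 − sin 0.2618) = -4.8027
y' = -1 − 0.6667·(cos -1.2382 − cos 0.2618) = -0.5737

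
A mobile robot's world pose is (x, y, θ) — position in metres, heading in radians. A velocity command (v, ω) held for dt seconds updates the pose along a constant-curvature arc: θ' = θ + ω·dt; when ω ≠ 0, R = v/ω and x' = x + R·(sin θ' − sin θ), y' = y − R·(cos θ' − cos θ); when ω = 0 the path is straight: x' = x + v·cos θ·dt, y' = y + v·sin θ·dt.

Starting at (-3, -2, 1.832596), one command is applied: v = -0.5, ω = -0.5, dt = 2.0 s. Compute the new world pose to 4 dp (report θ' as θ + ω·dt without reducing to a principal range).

(-3.2262, -2.9318, 0.8326)

θ' = 1.8326 + -0.5·2.0 = 0.8326
R = v/ω = -0.5/-0.5 = 1.0000
x' = -3 + 1.0000·(sin 0.8326 − sin 1.8326) = -3.2262
y' = -2 − 1.0000·(cos 0.8326 − cos 1.8326) = -2.9318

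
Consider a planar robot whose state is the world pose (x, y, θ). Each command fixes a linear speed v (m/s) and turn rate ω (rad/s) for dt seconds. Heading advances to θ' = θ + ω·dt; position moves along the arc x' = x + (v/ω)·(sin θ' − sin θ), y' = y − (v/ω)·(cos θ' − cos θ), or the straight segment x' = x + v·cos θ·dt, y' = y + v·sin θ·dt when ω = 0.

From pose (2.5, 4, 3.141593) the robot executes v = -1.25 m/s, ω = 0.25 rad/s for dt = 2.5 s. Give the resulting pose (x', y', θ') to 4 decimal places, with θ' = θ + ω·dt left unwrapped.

θ' = 3.1416 + 0.25·2.5 = 3.7666
R = v/ω = -1.25/0.25 = -5.0000
x' = 2.5 + -5.0000·(sin 3.7666 − sin 3.1416) = 5.4255
y' = 4 − -5.0000·(cos 3.7666 − cos 3.1416) = 4.9452

(5.4255, 4.9452, 3.7666)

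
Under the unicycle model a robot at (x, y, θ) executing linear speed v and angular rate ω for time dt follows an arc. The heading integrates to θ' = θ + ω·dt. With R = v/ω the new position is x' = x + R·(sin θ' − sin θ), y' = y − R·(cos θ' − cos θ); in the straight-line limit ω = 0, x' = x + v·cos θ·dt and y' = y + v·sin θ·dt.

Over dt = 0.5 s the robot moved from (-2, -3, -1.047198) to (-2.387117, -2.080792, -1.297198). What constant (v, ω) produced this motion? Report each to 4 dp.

Δθ = -1.297198 − -1.047198 = -0.250000
ω = Δθ/dt = -0.250000/0.5 = -0.5000
R = −Δy/(cos θ' − cos θ) = 4.0000
v = R·ω = 4.0000·-0.5000 = -2.0000

v = -2.0000, ω = -0.5000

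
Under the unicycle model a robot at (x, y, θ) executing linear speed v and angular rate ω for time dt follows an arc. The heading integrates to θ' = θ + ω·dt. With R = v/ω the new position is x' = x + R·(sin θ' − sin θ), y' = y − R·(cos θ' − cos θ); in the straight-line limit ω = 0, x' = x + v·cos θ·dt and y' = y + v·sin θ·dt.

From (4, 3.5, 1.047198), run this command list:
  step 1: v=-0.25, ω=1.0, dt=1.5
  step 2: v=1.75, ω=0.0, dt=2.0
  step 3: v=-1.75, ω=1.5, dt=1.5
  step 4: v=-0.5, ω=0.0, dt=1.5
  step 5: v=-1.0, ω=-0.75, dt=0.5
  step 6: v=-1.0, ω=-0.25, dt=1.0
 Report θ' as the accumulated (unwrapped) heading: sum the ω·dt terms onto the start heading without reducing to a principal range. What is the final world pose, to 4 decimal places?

(3.3824, 8.3477, 4.1722)

step 1: θ'=2.5472 (R=-0.2500) → pose (4.0765, 3.1679, 2.5472)
step 2: θ'=2.5472 (straight) → pose (1.1768, 5.1279, 2.5472)
step 3: θ'=4.7972 (R=-1.1667) → pose (2.9926, 6.1933, 4.7972)
step 4: θ'=4.7972 (straight) → pose (2.9291, 6.9406, 4.7972)
step 5: θ'=4.4222 (R=1.3333) → pose (2.9800, 7.4351, 4.4222)
step 6: θ'=4.1722 (R=4.0000) → pose (3.3824, 8.3477, 4.1722)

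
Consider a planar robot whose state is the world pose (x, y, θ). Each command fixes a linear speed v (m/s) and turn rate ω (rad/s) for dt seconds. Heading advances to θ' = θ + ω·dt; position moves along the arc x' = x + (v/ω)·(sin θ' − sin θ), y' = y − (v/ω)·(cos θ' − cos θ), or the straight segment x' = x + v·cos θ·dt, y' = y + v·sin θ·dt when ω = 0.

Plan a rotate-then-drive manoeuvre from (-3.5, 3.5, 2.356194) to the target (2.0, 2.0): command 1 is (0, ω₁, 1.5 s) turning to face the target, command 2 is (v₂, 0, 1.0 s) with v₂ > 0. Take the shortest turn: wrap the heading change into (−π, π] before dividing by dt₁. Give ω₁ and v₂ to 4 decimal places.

heading to target = atan2(2−3.5, 2−-3.5) = -0.2663
Δθ = wrap(-0.2663 − 2.3562) = -2.6224; ω₁ = Δθ/dt₁ = -1.7483
distance = √((2−-3.5)² + (2−3.5)²) = 5.7009; v₂ = distance/dt₂ = 5.7009

ω₁ = -1.7483, v₂ = 5.7009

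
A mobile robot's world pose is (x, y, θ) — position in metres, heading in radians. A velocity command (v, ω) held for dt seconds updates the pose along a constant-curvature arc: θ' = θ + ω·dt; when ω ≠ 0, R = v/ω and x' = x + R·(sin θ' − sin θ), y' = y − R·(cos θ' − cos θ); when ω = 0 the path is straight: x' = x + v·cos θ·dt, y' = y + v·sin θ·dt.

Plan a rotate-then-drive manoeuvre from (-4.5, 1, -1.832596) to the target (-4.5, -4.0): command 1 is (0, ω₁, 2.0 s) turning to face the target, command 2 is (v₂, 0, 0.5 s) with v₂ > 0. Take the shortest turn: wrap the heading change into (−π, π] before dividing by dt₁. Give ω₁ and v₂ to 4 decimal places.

ω₁ = 0.1309, v₂ = 10.0000

heading to target = atan2(-4−1, -4.5−-4.5) = -1.5708
Δθ = wrap(-1.5708 − -1.8326) = 0.2618; ω₁ = Δθ/dt₁ = 0.1309
distance = √((-4.5−-4.5)² + (-4−1)²) = 5.0000; v₂ = distance/dt₂ = 10.0000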